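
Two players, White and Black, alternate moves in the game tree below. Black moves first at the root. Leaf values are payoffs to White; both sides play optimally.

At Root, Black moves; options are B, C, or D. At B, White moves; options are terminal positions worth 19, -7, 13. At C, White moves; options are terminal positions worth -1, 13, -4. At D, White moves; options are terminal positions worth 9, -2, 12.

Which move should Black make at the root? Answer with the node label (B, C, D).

D

B (White): max(19, -7, 13) = 19
C (White): max(-1, 13, -4) = 13
D (White): max(9, -2, 12) = 12
Root (Black): min(19, 13, 12) = 12
Black picks the child with the lowest value: D (value 12).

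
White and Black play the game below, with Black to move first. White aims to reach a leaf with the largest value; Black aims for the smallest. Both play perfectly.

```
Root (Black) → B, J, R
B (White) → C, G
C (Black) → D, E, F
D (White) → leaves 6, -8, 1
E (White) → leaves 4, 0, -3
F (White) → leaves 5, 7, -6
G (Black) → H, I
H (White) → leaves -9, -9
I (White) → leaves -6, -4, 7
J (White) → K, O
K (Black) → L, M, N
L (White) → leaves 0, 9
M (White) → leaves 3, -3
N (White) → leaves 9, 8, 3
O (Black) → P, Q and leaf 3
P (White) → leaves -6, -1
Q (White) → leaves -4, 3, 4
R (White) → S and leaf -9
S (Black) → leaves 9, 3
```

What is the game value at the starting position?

D (White): max(6, -8, 1) = 6
E (White): max(4, 0, -3) = 4
F (White): max(5, 7, -6) = 7
C (Black): min(6, 4, 7) = 4
H (White): max(-9, -9) = -9
I (White): max(-6, -4, 7) = 7
G (Black): min(-9, 7) = -9
B (White): max(4, -9) = 4
L (White): max(0, 9) = 9
M (White): max(3, -3) = 3
N (White): max(9, 8, 3) = 9
K (Black): min(9, 3, 9) = 3
P (White): max(-6, -1) = -1
Q (White): max(-4, 3, 4) = 4
O (Black): min(-1, 4, 3) = -1
J (White): max(3, -1) = 3
S (Black): min(9, 3) = 3
R (White): max(3, -9) = 3
Root (Black): min(4, 3, 3) = 3

3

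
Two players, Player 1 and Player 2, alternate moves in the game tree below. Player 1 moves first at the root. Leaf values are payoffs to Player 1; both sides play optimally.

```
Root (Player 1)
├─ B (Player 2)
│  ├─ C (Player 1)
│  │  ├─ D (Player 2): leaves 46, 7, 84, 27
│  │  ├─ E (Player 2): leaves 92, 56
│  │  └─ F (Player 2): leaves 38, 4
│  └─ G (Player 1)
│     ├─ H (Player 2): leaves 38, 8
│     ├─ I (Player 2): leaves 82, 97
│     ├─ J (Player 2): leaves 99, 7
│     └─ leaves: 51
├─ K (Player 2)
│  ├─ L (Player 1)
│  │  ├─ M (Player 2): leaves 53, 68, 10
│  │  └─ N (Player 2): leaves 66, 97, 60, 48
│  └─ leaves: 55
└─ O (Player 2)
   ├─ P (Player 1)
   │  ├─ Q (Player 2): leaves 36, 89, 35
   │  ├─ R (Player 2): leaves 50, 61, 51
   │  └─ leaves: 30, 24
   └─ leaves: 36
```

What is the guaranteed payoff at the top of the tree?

D (Player 2): min(46, 7, 84, 27) = 7
E (Player 2): min(92, 56) = 56
F (Player 2): min(38, 4) = 4
C (Player 1): max(7, 56, 4) = 56
H (Player 2): min(38, 8) = 8
I (Player 2): min(82, 97) = 82
J (Player 2): min(99, 7) = 7
G (Player 1): max(8, 82, 7, 51) = 82
B (Player 2): min(56, 82) = 56
M (Player 2): min(53, 68, 10) = 10
N (Player 2): min(66, 97, 60, 48) = 48
L (Player 1): max(10, 48) = 48
K (Player 2): min(48, 55) = 48
Q (Player 2): min(36, 89, 35) = 35
R (Player 2): min(50, 61, 51) = 50
P (Player 1): max(35, 50, 30, 24) = 50
O (Player 2): min(50, 36) = 36
Root (Player 1): max(56, 48, 36) = 56

56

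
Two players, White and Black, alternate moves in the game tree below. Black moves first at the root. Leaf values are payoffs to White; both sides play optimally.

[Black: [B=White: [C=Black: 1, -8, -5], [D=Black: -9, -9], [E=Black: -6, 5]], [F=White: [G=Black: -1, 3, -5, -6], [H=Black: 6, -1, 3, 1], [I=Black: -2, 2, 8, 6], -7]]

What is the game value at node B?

C: min(1, -8, -5) = -8
D: min(-9, -9) = -9
E: min(-6, 5) = -6
B: max(-8, -9, -6) = -6

-6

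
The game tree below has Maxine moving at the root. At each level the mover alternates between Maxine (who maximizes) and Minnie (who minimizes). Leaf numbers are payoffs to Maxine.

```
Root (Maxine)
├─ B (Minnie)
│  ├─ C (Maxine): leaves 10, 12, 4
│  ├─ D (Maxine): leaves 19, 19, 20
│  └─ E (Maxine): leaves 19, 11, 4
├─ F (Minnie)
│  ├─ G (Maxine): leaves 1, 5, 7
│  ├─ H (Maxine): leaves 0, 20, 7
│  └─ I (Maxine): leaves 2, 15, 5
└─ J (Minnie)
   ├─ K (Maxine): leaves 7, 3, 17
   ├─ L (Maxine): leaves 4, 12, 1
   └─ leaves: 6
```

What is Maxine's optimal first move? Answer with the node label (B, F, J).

B

C (Maxine): max(10, 12, 4) = 12
D (Maxine): max(19, 19, 20) = 20
E (Maxine): max(19, 11, 4) = 19
B (Minnie): min(12, 20, 19) = 12
G (Maxine): max(1, 5, 7) = 7
H (Maxine): max(0, 20, 7) = 20
I (Maxine): max(2, 15, 5) = 15
F (Minnie): min(7, 20, 15) = 7
K (Maxine): max(7, 3, 17) = 17
L (Maxine): max(4, 12, 1) = 12
J (Minnie): min(17, 12, 6) = 6
Root (Maxine): max(12, 7, 6) = 12
Maxine picks the child with the highest value: B (value 12).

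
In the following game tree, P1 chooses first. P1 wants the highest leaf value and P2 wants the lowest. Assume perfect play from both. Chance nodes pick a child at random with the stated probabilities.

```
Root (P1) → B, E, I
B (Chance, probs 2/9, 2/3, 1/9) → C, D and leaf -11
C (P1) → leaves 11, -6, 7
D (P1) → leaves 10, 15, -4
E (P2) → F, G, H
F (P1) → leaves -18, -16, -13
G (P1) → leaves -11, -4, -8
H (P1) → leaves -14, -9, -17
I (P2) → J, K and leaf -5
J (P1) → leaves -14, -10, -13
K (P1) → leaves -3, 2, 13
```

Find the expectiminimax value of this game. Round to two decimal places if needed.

11.22

C (P1): max(11, -6, 7) = 11
D (P1): max(10, 15, -4) = 15
B (Chance): 2/9·11 + 2/3·15 + 1/9·-11 = 11.22
F (P1): max(-18, -16, -13) = -13
G (P1): max(-11, -4, -8) = -4
H (P1): max(-14, -9, -17) = -9
E (P2): min(-13, -4, -9) = -13
J (P1): max(-14, -10, -13) = -10
K (P1): max(-3, 2, 13) = 13
I (P2): min(-10, 13, -5) = -10
Root (P1): max(11.22, -13, -10) = 11.22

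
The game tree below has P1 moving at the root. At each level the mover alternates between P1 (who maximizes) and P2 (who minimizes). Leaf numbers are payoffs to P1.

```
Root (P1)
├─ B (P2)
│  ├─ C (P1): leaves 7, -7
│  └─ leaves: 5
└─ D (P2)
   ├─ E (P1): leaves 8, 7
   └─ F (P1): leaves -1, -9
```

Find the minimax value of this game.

C (P1): max(7, -7) = 7
B (P2): min(7, 5) = 5
E (P1): max(8, 7) = 8
F (P1): max(-1, -9) = -1
D (P2): min(8, -1) = -1
Root (P1): max(5, -1) = 5

5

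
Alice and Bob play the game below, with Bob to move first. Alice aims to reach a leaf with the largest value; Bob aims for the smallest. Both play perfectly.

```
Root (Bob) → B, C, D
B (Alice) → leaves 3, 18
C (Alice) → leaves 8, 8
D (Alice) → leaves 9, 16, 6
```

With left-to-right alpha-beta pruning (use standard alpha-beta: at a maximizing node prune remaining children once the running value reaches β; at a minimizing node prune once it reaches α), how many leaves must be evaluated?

B [α=-∞,β=+∞]: v=18
C [α=-∞,β=18]: v=8
D [α=-∞,β=8]: v=9 after child 1 ≥ β → β-cutoff, skip 2
Root [α=-∞,β=+∞]: v=8
Leaves evaluated: 5 of 7.

5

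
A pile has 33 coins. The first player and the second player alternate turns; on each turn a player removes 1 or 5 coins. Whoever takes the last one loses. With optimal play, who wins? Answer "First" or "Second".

W/L table (W = player to move can force a win):
i:   0  1  2  3  4  5  6  7  8  9 10 11 12 13 14 15 16 17 18 19 20 21 22 23 24 25 26 27 28 29 30 31 32 33
     W  L  W  L  W  L  W  L  W  L  W  L  W  L  W  L  W  L  W  L  W  L  W  L  W  L  W  L  W  L  W  L  W  L
Position 33 is L, so the second player wins.

Second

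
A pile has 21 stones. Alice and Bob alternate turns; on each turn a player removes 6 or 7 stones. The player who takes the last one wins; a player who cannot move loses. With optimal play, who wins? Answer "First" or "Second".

First

Positions where the player to move wins (W) vs loses (L):
i:   0  1  2  3  4  5  6  7  8  9 10 11 12 13 14 15 16 17 18 19 20 21
     L  L  L  L  L  L  W  W  W  W  W  W  W  L  L  L  L  L  L  W  W  W
Position 21 is W, so the first player wins.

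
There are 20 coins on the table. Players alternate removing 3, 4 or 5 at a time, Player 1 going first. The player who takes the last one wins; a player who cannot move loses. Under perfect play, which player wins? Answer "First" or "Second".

First

i:   0  1  2  3  4  5  6  7  8  9 10 11 12 13 14 15 16 17 18 19 20
     L  L  L  W  W  W  W  W  L  L  L  W  W  W  W  W  L  L  L  W  W
Position 20 is W, so the first player wins.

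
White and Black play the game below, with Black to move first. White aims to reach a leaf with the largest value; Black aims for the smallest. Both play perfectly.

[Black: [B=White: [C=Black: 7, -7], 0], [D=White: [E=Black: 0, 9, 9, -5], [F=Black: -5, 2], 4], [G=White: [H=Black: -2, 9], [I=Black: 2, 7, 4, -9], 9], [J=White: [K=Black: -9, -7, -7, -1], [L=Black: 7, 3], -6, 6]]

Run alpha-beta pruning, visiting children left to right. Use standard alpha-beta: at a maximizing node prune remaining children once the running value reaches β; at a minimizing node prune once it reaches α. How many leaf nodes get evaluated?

C [α=-∞,β=+∞]: v=-7
B [α=-∞,β=+∞]: v=0
E [α=-∞,β=0]: v=-5
F [α=-5,β=0]: v=-5 after child 1 ≤ α → α-cutoff, skip 1
D [α=-∞,β=0]: v=4
H [α=-∞,β=0]: v=-2
I [α=-2,β=0]: v=-9
G [α=-∞,β=0]: v=9
K [α=-∞,β=0]: v=-9
L [α=-9,β=0]: v=3
J [α=-∞,β=0]: v=3 after child 2 ≥ β → β-cutoff, skip 2
Root [α=-∞,β=+∞]: v=0
Leaves evaluated: 22 of 25.

22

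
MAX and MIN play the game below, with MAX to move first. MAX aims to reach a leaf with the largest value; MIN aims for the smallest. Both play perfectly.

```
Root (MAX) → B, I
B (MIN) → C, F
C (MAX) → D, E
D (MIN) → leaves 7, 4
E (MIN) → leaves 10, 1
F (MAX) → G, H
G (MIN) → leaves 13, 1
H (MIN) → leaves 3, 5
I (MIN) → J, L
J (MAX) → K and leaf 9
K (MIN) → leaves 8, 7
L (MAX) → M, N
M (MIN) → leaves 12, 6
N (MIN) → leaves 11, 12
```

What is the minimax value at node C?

4

D: min(7, 4) = 4
E: min(10, 1) = 1
C: max(4, 1) = 4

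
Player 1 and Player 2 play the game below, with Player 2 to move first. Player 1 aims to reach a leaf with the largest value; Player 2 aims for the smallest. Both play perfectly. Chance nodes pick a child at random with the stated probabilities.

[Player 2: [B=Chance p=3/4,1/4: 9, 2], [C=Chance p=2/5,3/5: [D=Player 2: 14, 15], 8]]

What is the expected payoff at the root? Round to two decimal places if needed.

7.25

B (Chance): 3/4·9 + 1/4·2 = 7.25
D (Player 2): min(14, 15) = 14
C (Chance): 2/5·14 + 3/5·8 = 10.4
Root (Player 2): min(7.25, 10.4) = 7.25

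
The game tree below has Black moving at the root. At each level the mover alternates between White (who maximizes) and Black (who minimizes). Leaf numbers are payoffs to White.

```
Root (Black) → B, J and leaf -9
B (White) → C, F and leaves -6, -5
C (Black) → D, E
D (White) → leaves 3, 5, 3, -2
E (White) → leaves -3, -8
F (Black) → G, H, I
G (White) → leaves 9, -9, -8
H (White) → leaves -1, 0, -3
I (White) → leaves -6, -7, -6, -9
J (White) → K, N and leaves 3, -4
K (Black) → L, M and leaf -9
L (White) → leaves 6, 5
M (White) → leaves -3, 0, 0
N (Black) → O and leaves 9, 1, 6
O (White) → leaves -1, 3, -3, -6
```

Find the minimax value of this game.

D (White): max(3, 5, 3, -2) = 5
E (White): max(-3, -8) = -3
C (Black): min(5, -3) = -3
G (White): max(9, -9, -8) = 9
H (White): max(-1, 0, -3) = 0
I (White): max(-6, -7, -6, -9) = -6
F (Black): min(9, 0, -6) = -6
B (White): max(-3, -6, -6, -5) = -3
L (White): max(6, 5) = 6
M (White): max(-3, 0, 0) = 0
K (Black): min(6, 0, -9) = -9
O (White): max(-1, 3, -3, -6) = 3
N (Black): min(3, 9, 1, 6) = 1
J (White): max(-9, 1, 3, -4) = 3
Root (Black): min(-3, 3, -9) = -9

-9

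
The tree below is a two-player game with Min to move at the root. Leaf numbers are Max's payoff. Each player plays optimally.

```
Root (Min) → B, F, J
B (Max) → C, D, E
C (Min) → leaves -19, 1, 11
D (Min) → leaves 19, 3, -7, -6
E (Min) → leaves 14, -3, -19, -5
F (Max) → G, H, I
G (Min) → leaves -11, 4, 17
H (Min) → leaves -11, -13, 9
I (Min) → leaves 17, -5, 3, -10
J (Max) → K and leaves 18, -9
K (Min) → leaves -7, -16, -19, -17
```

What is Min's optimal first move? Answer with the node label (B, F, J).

F

C (Min): min(-19, 1, 11) = -19
D (Min): min(19, 3, -7, -6) = -7
E (Min): min(14, -3, -19, -5) = -19
B (Max): max(-19, -7, -19) = -7
G (Min): min(-11, 4, 17) = -11
H (Min): min(-11, -13, 9) = -13
I (Min): min(17, -5, 3, -10) = -10
F (Max): max(-11, -13, -10) = -10
K (Min): min(-7, -16, -19, -17) = -19
J (Max): max(-19, 18, -9) = 18
Root (Min): min(-7, -10, 18) = -10
Min picks the child with the lowest value: F (value -10).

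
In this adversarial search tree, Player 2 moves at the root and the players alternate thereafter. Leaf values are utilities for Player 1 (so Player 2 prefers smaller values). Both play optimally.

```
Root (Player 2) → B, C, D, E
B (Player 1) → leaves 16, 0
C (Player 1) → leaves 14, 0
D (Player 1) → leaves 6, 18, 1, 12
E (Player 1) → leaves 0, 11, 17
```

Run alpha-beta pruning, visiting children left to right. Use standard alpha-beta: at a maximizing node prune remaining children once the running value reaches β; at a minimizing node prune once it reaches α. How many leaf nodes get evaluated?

B [α=-∞,β=+∞]: v=16
C [α=-∞,β=16]: v=14
D [α=-∞,β=14]: v=18 after child 2 ≥ β → β-cutoff, skip 2
E [α=-∞,β=14]: v=17
Root [α=-∞,β=+∞]: v=14
Leaves evaluated: 9 of 11.

9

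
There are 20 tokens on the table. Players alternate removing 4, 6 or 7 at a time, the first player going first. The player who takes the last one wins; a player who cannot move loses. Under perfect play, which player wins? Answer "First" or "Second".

First

Compute winning (W) and losing (L) positions by backward induction:
i:   0  1  2  3  4  5  6  7  8  9 10 11 12 13 14 15 16 17 18 19 20
     L  L  L  L  W  W  W  W  W  W  W  L  L  L  L  W  W  W  W  W  W
Position 20 is W, so the first player wins.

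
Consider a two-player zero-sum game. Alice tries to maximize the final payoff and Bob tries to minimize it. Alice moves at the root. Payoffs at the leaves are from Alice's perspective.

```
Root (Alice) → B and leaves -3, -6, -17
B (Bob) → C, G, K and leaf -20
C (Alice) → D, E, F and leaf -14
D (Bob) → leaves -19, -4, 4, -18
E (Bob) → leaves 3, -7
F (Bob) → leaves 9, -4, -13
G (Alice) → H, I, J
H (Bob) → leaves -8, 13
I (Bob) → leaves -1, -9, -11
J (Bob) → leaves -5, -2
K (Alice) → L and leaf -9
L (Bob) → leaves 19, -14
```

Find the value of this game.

D (Bob): min(-19, -4, 4, -18) = -19
E (Bob): min(3, -7) = -7
F (Bob): min(9, -4, -13) = -13
C (Alice): max(-19, -7, -13, -14) = -7
H (Bob): min(-8, 13) = -8
I (Bob): min(-1, -9, -11) = -11
J (Bob): min(-5, -2) = -5
G (Alice): max(-8, -11, -5) = -5
L (Bob): min(19, -14) = -14
K (Alice): max(-14, -9) = -9
B (Bob): min(-7, -5, -9, -20) = -20
Root (Alice): max(-20, -3, -6, -17) = -3

-3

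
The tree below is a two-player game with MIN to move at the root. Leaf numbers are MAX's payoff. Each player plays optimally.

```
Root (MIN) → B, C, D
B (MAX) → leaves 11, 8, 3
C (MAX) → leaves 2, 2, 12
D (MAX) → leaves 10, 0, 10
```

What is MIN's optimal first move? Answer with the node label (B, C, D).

D

B (MAX): max(11, 8, 3) = 11
C (MAX): max(2, 2, 12) = 12
D (MAX): max(10, 0, 10) = 10
Root (MIN): min(11, 12, 10) = 10
MIN picks the child with the lowest value: D (value 10).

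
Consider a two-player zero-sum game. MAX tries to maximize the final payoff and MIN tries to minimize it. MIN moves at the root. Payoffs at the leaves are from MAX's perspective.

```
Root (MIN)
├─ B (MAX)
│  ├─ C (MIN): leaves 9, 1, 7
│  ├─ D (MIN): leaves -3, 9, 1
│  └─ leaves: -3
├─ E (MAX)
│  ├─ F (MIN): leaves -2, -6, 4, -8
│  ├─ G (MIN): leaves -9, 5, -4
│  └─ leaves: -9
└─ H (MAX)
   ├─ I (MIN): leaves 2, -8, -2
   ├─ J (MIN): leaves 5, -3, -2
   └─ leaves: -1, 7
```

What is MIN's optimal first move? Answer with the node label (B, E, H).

E

C (MIN): min(9, 1, 7) = 1
D (MIN): min(-3, 9, 1) = -3
B (MAX): max(1, -3, -3) = 1
F (MIN): min(-2, -6, 4, -8) = -8
G (MIN): min(-9, 5, -4) = -9
E (MAX): max(-8, -9, -9) = -8
I (MIN): min(2, -8, -2) = -8
J (MIN): min(5, -3, -2) = -3
H (MAX): max(-8, -3, -1, 7) = 7
Root (MIN): min(1, -8, 7) = -8
MIN picks the child with the lowest value: E (value -8).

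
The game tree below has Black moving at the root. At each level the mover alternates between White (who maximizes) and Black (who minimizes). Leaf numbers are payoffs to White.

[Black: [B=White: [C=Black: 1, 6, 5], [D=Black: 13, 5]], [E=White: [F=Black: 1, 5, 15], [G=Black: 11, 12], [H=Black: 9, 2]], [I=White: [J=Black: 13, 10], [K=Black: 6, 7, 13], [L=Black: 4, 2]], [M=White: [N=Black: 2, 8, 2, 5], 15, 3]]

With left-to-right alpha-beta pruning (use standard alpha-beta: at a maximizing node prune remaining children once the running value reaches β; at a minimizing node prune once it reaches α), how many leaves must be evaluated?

17

C [α=-∞,β=+∞]: v=1
D [α=1,β=+∞]: v=5
B [α=-∞,β=+∞]: v=5
F [α=-∞,β=5]: v=1
G [α=1,β=5]: v=11
E [α=-∞,β=5]: v=11 after child 2 ≥ β → β-cutoff, skip 1
J [α=-∞,β=5]: v=10
I [α=-∞,β=5]: v=10 after child 1 ≥ β → β-cutoff, skip 2
N [α=-∞,β=5]: v=2
M [α=-∞,β=5]: v=15 after child 2 ≥ β → β-cutoff, skip 1
Root [α=-∞,β=+∞]: v=5
Leaves evaluated: 17 of 25.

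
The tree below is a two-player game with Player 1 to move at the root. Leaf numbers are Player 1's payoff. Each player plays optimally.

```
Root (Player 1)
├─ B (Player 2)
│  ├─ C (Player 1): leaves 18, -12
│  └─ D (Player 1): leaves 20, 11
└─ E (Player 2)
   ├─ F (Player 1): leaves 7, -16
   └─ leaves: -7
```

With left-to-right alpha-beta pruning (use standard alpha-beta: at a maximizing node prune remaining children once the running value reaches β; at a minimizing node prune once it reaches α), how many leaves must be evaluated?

C [α=-∞,β=+∞]: v=18
D [α=-∞,β=18]: v=20 after child 1 ≥ β → β-cutoff, skip 1
B [α=-∞,β=+∞]: v=18
F [α=18,β=+∞]: v=7
E [α=18,β=+∞]: v=7 after child 1 ≤ α → α-cutoff, skip 1
Root [α=-∞,β=+∞]: v=18
Leaves evaluated: 5 of 7.

5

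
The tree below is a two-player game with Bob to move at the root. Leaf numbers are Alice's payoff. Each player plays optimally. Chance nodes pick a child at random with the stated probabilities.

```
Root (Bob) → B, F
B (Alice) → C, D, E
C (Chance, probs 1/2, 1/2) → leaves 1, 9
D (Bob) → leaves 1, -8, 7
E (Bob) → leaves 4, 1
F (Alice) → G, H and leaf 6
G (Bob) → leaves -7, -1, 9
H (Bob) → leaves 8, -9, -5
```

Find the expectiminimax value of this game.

C (Chance): 1/2·1 + 1/2·9 = 5
D (Bob): min(1, -8, 7) = -8
E (Bob): min(4, 1) = 1
B (Alice): max(5, -8, 1) = 5
G (Bob): min(-7, -1, 9) = -7
H (Bob): min(8, -9, -5) = -9
F (Alice): max(-7, -9, 6) = 6
Root (Bob): min(5, 6) = 5

5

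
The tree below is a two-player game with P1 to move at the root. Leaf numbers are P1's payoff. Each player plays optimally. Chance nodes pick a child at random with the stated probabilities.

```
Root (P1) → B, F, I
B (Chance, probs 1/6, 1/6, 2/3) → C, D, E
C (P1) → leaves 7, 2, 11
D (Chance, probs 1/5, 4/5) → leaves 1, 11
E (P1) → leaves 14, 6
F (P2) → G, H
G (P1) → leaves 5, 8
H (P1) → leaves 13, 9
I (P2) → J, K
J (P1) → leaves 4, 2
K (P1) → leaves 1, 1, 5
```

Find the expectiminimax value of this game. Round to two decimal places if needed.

12.67

C (P1): max(7, 2, 11) = 11
D (Chance): 1/5·1 + 4/5·11 = 9
E (P1): max(14, 6) = 14
B (Chance): 1/6·11 + 1/6·9 + 2/3·14 = 12.67
G (P1): max(5, 8) = 8
H (P1): max(13, 9) = 13
F (P2): min(8, 13) = 8
J (P1): max(4, 2) = 4
K (P1): max(1, 1, 5) = 5
I (P2): min(4, 5) = 4
Root (P1): max(12.67, 8, 4) = 12.67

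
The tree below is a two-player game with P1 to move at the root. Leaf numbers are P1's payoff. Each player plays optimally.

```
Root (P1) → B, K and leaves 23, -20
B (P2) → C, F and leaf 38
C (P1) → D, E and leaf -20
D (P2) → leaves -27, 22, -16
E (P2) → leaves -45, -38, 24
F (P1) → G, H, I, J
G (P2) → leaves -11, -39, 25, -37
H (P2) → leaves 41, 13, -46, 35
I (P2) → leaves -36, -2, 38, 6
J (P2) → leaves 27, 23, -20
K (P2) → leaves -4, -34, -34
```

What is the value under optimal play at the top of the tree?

23

D (P2): min(-27, 22, -16) = -27
E (P2): min(-45, -38, 24) = -45
C (P1): max(-27, -45, -20) = -20
G (P2): min(-11, -39, 25, -37) = -39
H (P2): min(41, 13, -46, 35) = -46
I (P2): min(-36, -2, 38, 6) = -36
J (P2): min(27, 23, -20) = -20
F (P1): max(-39, -46, -36, -20) = -20
B (P2): min(-20, -20, 38) = -20
K (P2): min(-4, -34, -34) = -34
Root (P1): max(-20, -34, 23, -20) = 23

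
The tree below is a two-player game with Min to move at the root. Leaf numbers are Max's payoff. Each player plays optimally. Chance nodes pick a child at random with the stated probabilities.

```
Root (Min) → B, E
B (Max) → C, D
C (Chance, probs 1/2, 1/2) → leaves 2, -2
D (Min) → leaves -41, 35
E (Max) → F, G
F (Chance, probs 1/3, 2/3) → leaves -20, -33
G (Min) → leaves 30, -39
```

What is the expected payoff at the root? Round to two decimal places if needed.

C (Chance): 1/2·2 + 1/2·-2 = 0
D (Min): min(-41, 35) = -41
B (Max): max(0, -41) = 0
F (Chance): 1/3·-20 + 2/3·-33 = -28.67
G (Min): min(30, -39) = -39
E (Max): max(-28.67, -39) = -28.67
Root (Min): min(0, -28.67) = -28.67

-28.67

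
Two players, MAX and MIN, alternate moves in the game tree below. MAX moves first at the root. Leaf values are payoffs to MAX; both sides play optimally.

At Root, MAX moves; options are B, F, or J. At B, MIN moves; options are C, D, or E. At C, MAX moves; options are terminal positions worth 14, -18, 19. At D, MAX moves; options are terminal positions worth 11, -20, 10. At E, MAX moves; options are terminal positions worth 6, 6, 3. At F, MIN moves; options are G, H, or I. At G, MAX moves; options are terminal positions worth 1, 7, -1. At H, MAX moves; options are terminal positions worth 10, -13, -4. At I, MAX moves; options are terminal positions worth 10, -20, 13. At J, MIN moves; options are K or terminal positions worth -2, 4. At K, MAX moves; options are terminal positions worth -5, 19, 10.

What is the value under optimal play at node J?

K: max(-5, 19, 10) = 19
J: min(19, -2, 4) = -2

-2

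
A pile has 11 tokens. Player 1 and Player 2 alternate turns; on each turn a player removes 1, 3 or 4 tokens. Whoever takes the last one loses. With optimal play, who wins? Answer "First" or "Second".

First

Positions where the player to move wins (W) vs loses (L):
i:   0  1  2  3  4  5  6  7  8  9 10 11
     W  L  W  L  W  W  W  W  L  W  L  W
Position 11 is W, so the first player wins.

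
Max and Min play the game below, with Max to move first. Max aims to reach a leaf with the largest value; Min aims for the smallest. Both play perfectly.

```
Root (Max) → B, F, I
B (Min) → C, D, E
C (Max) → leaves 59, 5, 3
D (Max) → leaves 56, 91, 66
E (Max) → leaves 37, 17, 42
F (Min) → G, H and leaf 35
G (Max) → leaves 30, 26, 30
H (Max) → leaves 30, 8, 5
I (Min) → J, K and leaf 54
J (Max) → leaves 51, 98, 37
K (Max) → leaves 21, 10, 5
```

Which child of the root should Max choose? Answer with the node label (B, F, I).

B

C (Max): max(59, 5, 3) = 59
D (Max): max(56, 91, 66) = 91
E (Max): max(37, 17, 42) = 42
B (Min): min(59, 91, 42) = 42
G (Max): max(30, 26, 30) = 30
H (Max): max(30, 8, 5) = 30
F (Min): min(30, 30, 35) = 30
J (Max): max(51, 98, 37) = 98
K (Max): max(21, 10, 5) = 21
I (Min): min(98, 21, 54) = 21
Root (Max): max(42, 30, 21) = 42
Max picks the child with the highest value: B (value 42).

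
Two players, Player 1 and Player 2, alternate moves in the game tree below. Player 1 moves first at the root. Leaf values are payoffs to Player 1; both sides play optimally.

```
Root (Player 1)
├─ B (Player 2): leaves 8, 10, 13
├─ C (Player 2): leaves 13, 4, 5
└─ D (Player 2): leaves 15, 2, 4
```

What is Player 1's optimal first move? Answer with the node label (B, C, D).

B (Player 2): min(8, 10, 13) = 8
C (Player 2): min(13, 4, 5) = 4
D (Player 2): min(15, 2, 4) = 2
Root (Player 1): max(8, 4, 2) = 8
Player 1 picks the child with the highest value: B (value 8).

B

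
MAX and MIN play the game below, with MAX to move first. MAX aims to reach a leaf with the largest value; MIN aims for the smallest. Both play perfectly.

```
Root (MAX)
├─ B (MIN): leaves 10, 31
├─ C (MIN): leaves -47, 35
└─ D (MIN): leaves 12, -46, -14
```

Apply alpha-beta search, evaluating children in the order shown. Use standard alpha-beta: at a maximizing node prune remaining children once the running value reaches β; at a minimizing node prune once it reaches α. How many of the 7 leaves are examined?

5

B [α=-∞,β=+∞]: v=10
C [α=10,β=+∞]: v=-47 after child 1 ≤ α → α-cutoff, skip 1
D [α=10,β=+∞]: v=-46 after child 2 ≤ α → α-cutoff, skip 1
Root [α=-∞,β=+∞]: v=10
Leaves evaluated: 5 of 7.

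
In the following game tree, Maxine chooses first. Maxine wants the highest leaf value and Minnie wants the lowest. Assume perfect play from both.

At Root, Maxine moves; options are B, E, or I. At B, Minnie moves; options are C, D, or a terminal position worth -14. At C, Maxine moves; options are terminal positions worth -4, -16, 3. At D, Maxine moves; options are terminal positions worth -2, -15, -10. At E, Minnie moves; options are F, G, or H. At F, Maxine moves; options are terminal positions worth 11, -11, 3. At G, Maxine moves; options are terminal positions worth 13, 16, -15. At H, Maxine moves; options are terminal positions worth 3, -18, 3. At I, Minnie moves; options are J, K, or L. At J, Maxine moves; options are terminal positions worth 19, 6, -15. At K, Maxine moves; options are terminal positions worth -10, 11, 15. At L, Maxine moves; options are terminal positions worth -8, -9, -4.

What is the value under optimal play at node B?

C: max(-4, -16, 3) = 3
D: max(-2, -15, -10) = -2
B: min(3, -2, -14) = -14

-14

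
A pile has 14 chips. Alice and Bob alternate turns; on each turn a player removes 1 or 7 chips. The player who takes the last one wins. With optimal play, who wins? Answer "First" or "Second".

i:   0  1  2  3  4  5  6  7  8  9 10 11 12 13 14
     L  W  L  W  L  W  L  W  L  W  L  W  L  W  L
Position 14 is L, so the second player wins.

Second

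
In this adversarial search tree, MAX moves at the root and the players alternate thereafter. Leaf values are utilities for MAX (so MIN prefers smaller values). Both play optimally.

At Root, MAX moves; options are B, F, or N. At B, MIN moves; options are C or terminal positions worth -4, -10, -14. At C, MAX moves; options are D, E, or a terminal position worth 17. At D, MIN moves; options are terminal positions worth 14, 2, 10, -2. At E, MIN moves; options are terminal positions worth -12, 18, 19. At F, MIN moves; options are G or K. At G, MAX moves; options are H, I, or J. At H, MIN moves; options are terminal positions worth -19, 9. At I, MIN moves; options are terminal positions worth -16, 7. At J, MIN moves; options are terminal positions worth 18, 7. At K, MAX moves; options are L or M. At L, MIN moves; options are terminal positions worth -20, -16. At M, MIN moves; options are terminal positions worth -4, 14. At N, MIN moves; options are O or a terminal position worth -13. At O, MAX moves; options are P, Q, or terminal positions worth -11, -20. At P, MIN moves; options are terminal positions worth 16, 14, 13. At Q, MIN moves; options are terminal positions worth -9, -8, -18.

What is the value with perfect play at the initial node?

-4

D (MIN): min(14, 2, 10, -2) = -2
E (MIN): min(-12, 18, 19) = -12
C (MAX): max(-2, -12, 17) = 17
B (MIN): min(17, -4, -10, -14) = -14
H (MIN): min(-19, 9) = -19
I (MIN): min(-16, 7) = -16
J (MIN): min(18, 7) = 7
G (MAX): max(-19, -16, 7) = 7
L (MIN): min(-20, -16) = -20
M (MIN): min(-4, 14) = -4
K (MAX): max(-20, -4) = -4
F (MIN): min(7, -4) = -4
P (MIN): min(16, 14, 13) = 13
Q (MIN): min(-9, -8, -18) = -18
O (MAX): max(13, -18, -11, -20) = 13
N (MIN): min(13, -13) = -13
Root (MAX): max(-14, -4, -13) = -4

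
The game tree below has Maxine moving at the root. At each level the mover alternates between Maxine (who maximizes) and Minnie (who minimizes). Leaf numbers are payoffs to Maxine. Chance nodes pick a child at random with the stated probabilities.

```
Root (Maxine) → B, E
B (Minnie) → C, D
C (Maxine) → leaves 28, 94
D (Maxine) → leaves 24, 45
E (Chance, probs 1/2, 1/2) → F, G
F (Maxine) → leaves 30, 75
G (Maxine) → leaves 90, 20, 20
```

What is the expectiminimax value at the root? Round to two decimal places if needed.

82.5

C (Maxine): max(28, 94) = 94
D (Maxine): max(24, 45) = 45
B (Minnie): min(94, 45) = 45
F (Maxine): max(30, 75) = 75
G (Maxine): max(90, 20, 20) = 90
E (Chance): 1/2·75 + 1/2·90 = 82.5
Root (Maxine): max(45, 82.5) = 82.5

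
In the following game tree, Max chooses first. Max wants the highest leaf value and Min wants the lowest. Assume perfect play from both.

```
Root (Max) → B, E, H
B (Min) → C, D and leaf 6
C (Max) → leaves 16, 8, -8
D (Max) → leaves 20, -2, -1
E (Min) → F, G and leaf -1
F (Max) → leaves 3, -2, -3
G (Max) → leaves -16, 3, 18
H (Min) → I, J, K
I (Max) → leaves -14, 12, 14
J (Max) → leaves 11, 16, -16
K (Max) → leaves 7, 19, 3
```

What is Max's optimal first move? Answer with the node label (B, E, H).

H

C (Max): max(16, 8, -8) = 16
D (Max): max(20, -2, -1) = 20
B (Min): min(16, 20, 6) = 6
F (Max): max(3, -2, -3) = 3
G (Max): max(-16, 3, 18) = 18
E (Min): min(3, 18, -1) = -1
I (Max): max(-14, 12, 14) = 14
J (Max): max(11, 16, -16) = 16
K (Max): max(7, 19, 3) = 19
H (Min): min(14, 16, 19) = 14
Root (Max): max(6, -1, 14) = 14
Max picks the child with the highest value: H (value 14).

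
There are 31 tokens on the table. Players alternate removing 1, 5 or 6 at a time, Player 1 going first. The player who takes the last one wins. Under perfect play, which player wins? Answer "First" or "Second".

Compute winning (W) and losing (L) positions by backward induction:
i:   0  1  2  3  4  5  6  7  8  9 10 11 12 13 14 15 16 17 18 19 20 21 22 23 24 25 26 27 28 29 30 31
     L  W  L  W  L  W  W  W  W  W  W  L  W  L  W  L  W  W  W  W  W  W  L  W  L  W  L  W  W  W  W  W
Position 31 is W, so the first player wins.

First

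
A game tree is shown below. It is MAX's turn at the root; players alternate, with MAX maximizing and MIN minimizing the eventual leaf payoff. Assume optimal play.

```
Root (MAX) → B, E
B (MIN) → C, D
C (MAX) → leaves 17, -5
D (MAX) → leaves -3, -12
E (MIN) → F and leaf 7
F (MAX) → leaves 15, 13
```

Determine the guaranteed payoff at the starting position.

7

C (MAX): max(17, -5) = 17
D (MAX): max(-3, -12) = -3
B (MIN): min(17, -3) = -3
F (MAX): max(15, 13) = 15
E (MIN): min(15, 7) = 7
Root (MAX): max(-3, 7) = 7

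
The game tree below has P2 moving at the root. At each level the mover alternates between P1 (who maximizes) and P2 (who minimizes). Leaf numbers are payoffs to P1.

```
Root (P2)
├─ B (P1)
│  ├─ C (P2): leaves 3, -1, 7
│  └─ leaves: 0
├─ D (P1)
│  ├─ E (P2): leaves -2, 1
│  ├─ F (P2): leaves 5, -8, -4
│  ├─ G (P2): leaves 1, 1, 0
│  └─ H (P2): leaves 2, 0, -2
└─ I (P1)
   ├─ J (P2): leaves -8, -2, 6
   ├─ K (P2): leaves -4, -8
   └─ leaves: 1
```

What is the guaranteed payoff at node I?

1

J: min(-8, -2, 6) = -8
K: min(-4, -8) = -8
I: max(-8, -8, 1) = 1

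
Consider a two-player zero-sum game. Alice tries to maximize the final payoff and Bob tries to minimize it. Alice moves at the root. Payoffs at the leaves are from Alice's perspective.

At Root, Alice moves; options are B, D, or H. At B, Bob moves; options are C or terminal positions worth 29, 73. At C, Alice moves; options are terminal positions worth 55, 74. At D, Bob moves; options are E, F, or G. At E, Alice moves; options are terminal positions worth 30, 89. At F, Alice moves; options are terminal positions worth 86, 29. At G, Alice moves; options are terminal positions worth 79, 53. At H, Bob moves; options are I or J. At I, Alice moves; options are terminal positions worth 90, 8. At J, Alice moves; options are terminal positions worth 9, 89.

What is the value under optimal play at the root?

C (Alice): max(55, 74) = 74
B (Bob): min(74, 29, 73) = 29
E (Alice): max(30, 89) = 89
F (Alice): max(86, 29) = 86
G (Alice): max(79, 53) = 79
D (Bob): min(89, 86, 79) = 79
I (Alice): max(90, 8) = 90
J (Alice): max(9, 89) = 89
H (Bob): min(90, 89) = 89
Root (Alice): max(29, 79, 89) = 89

89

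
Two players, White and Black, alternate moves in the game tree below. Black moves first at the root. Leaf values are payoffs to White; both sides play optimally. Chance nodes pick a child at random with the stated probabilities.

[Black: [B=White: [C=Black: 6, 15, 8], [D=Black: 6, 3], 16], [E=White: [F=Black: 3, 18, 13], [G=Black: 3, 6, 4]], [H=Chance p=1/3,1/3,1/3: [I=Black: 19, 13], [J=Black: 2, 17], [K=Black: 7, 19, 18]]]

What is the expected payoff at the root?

C (Black): min(6, 15, 8) = 6
D (Black): min(6, 3) = 3
B (White): max(6, 3, 16) = 16
F (Black): min(3, 18, 13) = 3
G (Black): min(3, 6, 4) = 3
E (White): max(3, 3) = 3
I (Black): min(19, 13) = 13
J (Black): min(2, 17) = 2
K (Black): min(7, 19, 18) = 7
H (Chance): 1/3·13 + 1/3·2 + 1/3·7 = 7.33
Root (Black): min(16, 3, 7.33) = 3

3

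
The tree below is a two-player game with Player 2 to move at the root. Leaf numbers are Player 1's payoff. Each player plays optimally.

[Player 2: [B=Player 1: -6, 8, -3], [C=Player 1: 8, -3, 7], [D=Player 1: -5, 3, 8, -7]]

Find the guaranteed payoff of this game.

B (Player 1): max(-6, 8, -3) = 8
C (Player 1): max(8, -3, 7) = 8
D (Player 1): max(-5, 3, 8, -7) = 8
Root (Player 2): min(8, 8, 8) = 8

8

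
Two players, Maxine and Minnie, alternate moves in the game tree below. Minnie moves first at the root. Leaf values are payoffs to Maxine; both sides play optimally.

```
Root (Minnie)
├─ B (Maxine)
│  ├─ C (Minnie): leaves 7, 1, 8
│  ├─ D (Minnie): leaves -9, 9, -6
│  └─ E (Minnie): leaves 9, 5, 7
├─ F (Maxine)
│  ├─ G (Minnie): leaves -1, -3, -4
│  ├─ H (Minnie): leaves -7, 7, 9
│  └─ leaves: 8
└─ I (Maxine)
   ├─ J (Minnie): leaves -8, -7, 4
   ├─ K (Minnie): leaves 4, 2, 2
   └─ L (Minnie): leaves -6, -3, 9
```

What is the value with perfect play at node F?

8

G: min(-1, -3, -4) = -4
H: min(-7, 7, 9) = -7
F: max(-4, -7, 8) = 8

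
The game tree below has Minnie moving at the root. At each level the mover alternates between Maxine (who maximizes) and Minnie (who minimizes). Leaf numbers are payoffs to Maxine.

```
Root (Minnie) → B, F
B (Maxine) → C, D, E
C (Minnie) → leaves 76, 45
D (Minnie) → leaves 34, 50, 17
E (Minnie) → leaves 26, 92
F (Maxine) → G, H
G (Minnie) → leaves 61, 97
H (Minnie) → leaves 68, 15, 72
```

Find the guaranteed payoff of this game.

C (Minnie): min(76, 45) = 45
D (Minnie): min(34, 50, 17) = 17
E (Minnie): min(26, 92) = 26
B (Maxine): max(45, 17, 26) = 45
G (Minnie): min(61, 97) = 61
H (Minnie): min(68, 15, 72) = 15
F (Maxine): max(61, 15) = 61
Root (Minnie): min(45, 61) = 45

45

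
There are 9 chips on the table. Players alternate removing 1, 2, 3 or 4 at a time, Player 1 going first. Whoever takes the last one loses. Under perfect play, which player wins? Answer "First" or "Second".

Positions where the player to move wins (W) vs loses (L):
i:   0  1  2  3  4  5  6  7  8  9
     W  L  W  W  W  W  L  W  W  W
Position 9 is W, so the first player wins.

First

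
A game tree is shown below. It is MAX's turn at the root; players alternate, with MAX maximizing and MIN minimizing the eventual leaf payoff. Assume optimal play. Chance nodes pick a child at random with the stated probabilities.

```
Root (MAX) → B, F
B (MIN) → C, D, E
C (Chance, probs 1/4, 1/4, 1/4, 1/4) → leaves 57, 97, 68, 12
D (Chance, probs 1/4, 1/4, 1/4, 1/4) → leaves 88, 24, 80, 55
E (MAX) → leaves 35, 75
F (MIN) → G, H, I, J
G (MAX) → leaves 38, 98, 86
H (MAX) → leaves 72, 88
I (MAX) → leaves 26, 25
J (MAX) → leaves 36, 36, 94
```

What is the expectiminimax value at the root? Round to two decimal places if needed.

C (Chance): 1/4·57 + 1/4·97 + 1/4·68 + 1/4·12 = 58.5
D (Chance): 1/4·88 + 1/4·24 + 1/4·80 + 1/4·55 = 61.75
E (MAX): max(35, 75) = 75
B (MIN): min(58.5, 61.75, 75) = 58.5
G (MAX): max(38, 98, 86) = 98
H (MAX): max(72, 88) = 88
I (MAX): max(26, 25) = 26
J (MAX): max(36, 36, 94) = 94
F (MIN): min(98, 88, 26, 94) = 26
Root (MAX): max(58.5, 26) = 58.5

58.5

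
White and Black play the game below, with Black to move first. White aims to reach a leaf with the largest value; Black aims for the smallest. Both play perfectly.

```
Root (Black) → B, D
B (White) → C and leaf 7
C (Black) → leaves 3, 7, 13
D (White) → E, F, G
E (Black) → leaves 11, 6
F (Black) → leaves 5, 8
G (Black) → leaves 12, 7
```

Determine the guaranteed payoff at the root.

7

C (Black): min(3, 7, 13) = 3
B (White): max(3, 7) = 7
E (Black): min(11, 6) = 6
F (Black): min(5, 8) = 5
G (Black): min(12, 7) = 7
D (White): max(6, 5, 7) = 7
Root (Black): min(7, 7) = 7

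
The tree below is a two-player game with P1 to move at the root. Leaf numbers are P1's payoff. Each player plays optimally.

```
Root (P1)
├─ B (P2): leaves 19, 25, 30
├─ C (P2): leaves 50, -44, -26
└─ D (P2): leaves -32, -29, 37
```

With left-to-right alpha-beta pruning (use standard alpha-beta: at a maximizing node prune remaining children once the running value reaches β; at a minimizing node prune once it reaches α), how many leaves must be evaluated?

B [α=-∞,β=+∞]: v=19
C [α=19,β=+∞]: v=-44 after child 2 ≤ α → α-cutoff, skip 1
D [α=19,β=+∞]: v=-32 after child 1 ≤ α → α-cutoff, skip 2
Root [α=-∞,β=+∞]: v=19
Leaves evaluated: 6 of 9.

6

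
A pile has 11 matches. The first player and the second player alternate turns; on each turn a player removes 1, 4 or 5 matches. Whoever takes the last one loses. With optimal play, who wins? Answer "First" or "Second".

Second

W/L table (W = player to move can force a win):
i:   0  1  2  3  4  5  6  7  8  9 10 11
     W  L  W  L  W  W  W  W  W  L  W  L
Position 11 is L, so the second player wins.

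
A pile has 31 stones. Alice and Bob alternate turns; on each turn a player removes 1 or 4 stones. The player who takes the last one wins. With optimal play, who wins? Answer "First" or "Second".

First

W/L table (W = player to move can force a win):
i:   0  1  2  3  4  5  6  7  8  9 10 11 12 13 14 15 16 17 18 19 20 21 22 23 24 25 26 27 28 29 30 31
     L  W  L  W  W  L  W  L  W  W  L  W  L  W  W  L  W  L  W  W  L  W  L  W  W  L  W  L  W  W  L  W
Position 31 is W, so the first player wins.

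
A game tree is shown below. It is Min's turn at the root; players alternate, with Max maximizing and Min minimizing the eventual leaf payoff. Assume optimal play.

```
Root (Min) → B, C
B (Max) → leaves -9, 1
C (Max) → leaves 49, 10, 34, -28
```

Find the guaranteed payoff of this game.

1

B (Max): max(-9, 1) = 1
C (Max): max(49, 10, 34, -28) = 49
Root (Min): min(1, 49) = 1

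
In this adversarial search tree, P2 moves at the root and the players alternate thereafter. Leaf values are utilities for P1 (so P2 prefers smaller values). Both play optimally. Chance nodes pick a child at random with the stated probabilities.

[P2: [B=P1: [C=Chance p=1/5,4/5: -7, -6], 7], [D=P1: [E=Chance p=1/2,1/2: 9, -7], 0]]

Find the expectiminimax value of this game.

C (Chance): 1/5·-7 + 4/5·-6 = -6.2
B (P1): max(-6.2, 7) = 7
E (Chance): 1/2·9 + 1/2·-7 = 1
D (P1): max(1, 0) = 1
Root (P2): min(7, 1) = 1

1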